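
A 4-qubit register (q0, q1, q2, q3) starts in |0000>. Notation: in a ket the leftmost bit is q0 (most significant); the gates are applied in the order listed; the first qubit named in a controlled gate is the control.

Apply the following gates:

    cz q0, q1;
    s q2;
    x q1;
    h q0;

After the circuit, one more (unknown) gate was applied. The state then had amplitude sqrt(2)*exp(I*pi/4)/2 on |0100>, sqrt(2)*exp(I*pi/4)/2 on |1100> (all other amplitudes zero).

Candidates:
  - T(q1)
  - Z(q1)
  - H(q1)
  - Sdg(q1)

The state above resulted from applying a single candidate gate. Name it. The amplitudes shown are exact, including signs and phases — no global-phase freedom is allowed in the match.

It was T(q1) that produced the state shown.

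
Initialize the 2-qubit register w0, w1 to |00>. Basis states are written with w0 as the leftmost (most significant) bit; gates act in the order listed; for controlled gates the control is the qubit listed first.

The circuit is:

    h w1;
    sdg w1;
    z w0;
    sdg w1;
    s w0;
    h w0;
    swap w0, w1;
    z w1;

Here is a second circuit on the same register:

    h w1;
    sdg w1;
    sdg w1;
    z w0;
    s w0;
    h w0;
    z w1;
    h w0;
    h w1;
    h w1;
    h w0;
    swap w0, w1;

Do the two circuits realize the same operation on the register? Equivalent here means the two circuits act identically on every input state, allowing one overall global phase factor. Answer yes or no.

No, they are not equivalent — no single phase factor reconciles the two unitaries.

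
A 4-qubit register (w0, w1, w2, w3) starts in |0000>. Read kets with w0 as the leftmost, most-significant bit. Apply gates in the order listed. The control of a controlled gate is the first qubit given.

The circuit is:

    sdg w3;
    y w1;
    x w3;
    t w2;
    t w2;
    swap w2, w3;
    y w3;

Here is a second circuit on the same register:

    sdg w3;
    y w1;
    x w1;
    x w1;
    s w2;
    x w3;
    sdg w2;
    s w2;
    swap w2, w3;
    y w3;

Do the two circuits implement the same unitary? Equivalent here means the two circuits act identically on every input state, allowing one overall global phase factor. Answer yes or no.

Yes: on every input state the two circuits agree up to one overall phase factor.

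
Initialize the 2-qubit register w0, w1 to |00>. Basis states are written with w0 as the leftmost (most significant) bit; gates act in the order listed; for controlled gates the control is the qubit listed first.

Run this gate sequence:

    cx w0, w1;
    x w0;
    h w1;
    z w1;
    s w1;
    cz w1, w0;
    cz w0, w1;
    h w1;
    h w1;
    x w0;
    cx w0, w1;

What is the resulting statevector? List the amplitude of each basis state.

The resulting statevector has amplitude sqrt(2)/2 on |00>, -sqrt(2)*I/2 on |01>, 0 on |10>, 0 on |11>.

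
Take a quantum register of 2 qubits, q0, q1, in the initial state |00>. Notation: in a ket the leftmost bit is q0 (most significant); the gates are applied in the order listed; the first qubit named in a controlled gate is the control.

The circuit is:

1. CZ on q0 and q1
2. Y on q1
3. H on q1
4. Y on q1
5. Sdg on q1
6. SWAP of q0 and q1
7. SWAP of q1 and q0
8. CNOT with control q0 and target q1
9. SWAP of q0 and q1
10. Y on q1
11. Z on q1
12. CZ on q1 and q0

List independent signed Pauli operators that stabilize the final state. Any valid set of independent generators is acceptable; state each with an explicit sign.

The final state is stabilized by the group generated by +YI, -IZ; other independent generating sets are equally valid.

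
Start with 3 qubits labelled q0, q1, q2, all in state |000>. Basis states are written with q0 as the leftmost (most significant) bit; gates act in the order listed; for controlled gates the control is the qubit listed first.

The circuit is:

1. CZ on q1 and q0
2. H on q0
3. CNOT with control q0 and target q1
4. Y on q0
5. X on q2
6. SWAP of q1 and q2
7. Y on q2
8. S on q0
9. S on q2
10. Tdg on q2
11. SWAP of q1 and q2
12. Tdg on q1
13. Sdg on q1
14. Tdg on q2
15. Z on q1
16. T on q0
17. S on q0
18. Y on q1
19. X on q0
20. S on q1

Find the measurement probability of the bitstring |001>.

A full measurement returns |001> with probability 1/2.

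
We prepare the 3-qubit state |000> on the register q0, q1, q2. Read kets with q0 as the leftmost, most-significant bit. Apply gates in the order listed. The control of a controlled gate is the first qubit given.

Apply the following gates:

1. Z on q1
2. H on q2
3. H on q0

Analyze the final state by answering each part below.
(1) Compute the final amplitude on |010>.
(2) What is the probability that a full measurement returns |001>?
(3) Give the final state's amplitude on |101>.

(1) The amplitude on |010> is 0.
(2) The probability of measuring |001> is 1/4.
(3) The amplitude on |101> is 1/2.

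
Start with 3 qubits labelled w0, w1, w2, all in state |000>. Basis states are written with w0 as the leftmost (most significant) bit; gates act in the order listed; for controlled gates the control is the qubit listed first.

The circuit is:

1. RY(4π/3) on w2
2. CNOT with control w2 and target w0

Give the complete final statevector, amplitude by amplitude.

After the circuit, the state carries amplitude -1/2 on |000>, sqrt(3)/2 on |101>, and 0 on every other basis state.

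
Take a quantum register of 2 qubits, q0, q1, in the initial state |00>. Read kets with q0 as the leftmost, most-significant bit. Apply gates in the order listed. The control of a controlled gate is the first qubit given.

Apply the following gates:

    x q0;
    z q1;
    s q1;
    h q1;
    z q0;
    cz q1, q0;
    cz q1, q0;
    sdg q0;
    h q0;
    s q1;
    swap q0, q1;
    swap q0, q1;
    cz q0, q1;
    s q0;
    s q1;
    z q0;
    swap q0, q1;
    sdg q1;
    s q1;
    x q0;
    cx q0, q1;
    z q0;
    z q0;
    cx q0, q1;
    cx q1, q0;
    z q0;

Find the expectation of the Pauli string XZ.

The observable XZ averages to 1.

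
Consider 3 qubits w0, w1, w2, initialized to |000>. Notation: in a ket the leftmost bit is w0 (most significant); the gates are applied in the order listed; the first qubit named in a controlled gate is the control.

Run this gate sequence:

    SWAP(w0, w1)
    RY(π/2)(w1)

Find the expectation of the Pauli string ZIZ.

The observable ZIZ averages to 1.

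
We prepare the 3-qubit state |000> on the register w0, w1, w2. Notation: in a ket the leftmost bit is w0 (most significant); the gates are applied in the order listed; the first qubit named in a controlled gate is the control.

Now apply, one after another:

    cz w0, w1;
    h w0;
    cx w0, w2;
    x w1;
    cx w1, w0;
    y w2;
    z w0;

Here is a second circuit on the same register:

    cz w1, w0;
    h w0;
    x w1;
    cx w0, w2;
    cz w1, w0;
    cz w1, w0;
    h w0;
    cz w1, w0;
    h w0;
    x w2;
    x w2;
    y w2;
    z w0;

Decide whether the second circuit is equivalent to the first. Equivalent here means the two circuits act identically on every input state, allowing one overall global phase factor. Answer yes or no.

Yes — the two circuits implement the same unitary up to a global phase.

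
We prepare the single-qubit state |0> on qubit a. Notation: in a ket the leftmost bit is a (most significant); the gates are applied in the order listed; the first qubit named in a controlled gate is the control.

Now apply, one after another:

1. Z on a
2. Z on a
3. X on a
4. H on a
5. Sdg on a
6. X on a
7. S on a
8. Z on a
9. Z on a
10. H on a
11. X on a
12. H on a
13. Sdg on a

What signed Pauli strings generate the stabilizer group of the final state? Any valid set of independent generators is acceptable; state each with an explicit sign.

The stabilizer group can be generated by +Y, among other valid generating sets.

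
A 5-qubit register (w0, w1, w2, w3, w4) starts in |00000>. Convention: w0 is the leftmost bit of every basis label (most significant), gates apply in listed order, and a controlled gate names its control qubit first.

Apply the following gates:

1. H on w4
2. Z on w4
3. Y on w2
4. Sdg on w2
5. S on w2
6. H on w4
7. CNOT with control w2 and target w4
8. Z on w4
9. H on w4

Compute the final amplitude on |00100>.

The final state's coefficient on |00100> equals sqrt(2)*I/2.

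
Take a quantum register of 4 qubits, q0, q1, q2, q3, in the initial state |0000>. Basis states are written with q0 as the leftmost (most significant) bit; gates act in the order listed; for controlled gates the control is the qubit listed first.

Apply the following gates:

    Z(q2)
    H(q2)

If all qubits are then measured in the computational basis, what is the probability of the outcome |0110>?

The probability of measuring |0110> is 0.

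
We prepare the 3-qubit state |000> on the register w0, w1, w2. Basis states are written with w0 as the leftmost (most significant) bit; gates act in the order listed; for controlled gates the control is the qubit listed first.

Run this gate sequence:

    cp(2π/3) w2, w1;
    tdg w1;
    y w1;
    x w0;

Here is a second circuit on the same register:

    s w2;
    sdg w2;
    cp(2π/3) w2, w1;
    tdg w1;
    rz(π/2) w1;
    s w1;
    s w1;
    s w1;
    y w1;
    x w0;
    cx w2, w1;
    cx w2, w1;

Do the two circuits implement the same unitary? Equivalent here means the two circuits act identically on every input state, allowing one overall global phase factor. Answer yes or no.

Yes — the two circuits implement the same unitary up to a global phase.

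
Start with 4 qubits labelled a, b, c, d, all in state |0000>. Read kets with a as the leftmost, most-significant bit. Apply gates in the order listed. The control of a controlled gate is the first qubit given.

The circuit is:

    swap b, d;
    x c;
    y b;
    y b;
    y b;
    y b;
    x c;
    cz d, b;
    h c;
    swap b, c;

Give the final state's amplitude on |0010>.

The amplitude on |0010> is 0. Key observation: steps 2-7 multiply out to the identity, so the circuit reduces to the remaining gates.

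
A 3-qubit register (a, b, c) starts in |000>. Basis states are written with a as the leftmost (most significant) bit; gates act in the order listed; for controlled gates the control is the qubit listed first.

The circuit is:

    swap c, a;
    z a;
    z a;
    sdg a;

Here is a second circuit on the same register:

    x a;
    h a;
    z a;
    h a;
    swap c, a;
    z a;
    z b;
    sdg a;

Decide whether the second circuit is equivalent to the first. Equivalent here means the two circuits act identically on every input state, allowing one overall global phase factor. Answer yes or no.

No, they are not equivalent — no single phase factor reconciles the two unitaries.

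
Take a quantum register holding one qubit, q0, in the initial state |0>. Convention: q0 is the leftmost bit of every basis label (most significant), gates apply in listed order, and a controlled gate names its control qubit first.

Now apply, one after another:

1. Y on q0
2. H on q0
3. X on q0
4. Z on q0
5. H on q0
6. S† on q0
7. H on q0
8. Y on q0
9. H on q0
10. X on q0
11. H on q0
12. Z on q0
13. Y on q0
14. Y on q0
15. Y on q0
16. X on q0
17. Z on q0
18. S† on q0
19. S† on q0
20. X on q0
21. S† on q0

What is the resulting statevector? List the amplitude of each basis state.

After the circuit, the state carries amplitude -sqrt(2)*I/2 on |0>, -sqrt(2)/2 on |1>.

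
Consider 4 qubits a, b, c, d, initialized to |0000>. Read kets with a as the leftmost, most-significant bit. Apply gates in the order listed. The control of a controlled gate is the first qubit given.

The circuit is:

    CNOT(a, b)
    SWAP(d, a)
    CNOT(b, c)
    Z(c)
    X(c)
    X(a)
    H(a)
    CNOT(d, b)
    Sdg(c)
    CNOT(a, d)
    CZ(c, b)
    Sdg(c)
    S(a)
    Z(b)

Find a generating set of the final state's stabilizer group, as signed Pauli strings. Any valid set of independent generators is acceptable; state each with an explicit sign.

One valid set of independent stabilizer generators is -XIIY, +ZIIZ, +IZII, -IIZI (any independent generating set of the same group is equally correct).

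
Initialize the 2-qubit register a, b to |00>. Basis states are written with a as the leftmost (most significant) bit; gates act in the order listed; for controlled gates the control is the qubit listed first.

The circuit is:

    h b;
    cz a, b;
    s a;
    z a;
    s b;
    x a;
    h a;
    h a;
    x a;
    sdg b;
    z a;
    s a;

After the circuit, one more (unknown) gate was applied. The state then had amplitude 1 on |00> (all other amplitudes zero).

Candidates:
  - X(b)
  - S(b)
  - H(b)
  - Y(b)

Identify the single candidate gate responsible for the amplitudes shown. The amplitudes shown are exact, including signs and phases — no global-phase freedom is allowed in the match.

The unique candidate consistent with the amplitudes is H(b). Key observation: gates 4-11 undo each other exactly, leaving only the rest of the circuit to track.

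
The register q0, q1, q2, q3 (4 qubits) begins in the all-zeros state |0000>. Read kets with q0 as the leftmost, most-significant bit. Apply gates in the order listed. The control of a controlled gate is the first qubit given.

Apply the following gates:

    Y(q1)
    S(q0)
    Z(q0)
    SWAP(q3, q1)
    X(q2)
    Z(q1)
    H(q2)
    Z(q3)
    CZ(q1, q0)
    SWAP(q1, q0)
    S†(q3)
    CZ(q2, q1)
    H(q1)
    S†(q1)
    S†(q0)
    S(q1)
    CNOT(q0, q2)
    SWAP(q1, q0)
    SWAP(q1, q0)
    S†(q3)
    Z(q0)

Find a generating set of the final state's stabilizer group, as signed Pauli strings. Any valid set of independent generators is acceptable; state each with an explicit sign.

The final state is stabilized by the group generated by +IXII, -IIXI, +ZIII, -IIIZ; other independent generating sets are equally valid.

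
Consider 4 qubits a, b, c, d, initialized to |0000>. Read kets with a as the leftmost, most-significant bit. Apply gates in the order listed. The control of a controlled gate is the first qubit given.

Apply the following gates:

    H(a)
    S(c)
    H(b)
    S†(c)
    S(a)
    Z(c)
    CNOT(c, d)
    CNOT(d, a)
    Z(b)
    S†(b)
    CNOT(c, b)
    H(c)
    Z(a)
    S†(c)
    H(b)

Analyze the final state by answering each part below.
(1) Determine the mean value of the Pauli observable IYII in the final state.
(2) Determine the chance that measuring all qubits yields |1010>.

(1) The observable IYII averages to -1.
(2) A full measurement returns |1010> with probability 1/8.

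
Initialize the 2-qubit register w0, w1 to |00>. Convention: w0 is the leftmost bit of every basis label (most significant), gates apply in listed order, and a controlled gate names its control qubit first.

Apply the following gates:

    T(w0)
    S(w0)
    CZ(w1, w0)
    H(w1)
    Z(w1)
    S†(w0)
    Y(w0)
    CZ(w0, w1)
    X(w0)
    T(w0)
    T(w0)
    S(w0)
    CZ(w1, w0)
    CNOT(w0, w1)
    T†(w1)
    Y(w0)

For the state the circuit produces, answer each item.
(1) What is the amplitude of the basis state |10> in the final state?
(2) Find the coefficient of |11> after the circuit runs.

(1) The final state's coefficient on |10> equals -sqrt(2)/2.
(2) The amplitude on |11> is sqrt(2)*exp(3*I*pi/4)/2.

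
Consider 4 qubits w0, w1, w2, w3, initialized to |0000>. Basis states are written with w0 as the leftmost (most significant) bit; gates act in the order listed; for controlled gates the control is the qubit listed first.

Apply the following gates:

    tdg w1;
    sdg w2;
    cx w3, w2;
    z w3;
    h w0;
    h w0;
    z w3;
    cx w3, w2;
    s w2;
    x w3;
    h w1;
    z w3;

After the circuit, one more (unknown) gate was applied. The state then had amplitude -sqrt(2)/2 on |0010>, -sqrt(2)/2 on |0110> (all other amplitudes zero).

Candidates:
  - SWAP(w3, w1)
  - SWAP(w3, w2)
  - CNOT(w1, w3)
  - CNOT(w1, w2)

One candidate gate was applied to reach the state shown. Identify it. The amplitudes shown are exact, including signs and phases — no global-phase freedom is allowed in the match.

The unique candidate consistent with the amplitudes is SWAP(w3, w2). Key observation: steps 2-9 multiply out to the identity, so the circuit reduces to the remaining gates.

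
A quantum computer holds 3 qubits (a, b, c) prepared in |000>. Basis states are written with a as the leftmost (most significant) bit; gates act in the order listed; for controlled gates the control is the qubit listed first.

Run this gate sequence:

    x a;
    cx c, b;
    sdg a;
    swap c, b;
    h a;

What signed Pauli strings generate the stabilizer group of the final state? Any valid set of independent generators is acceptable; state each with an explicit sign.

One valid set of independent stabilizer generators is -XII, +IZI, +IIZ (any independent generating set of the same group is equally correct).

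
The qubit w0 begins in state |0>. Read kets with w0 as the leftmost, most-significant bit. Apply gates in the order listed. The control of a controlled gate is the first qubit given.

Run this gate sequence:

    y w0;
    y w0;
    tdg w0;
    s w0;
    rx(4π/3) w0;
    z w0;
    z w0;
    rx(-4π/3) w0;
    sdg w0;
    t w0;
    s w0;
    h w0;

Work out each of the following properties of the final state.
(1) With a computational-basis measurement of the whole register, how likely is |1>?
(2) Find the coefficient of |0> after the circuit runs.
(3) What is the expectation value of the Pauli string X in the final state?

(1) Outcome |1> occurs with probability 1/2.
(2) The final state's coefficient on |0> equals sqrt(2)/2.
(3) The observable X averages to 1.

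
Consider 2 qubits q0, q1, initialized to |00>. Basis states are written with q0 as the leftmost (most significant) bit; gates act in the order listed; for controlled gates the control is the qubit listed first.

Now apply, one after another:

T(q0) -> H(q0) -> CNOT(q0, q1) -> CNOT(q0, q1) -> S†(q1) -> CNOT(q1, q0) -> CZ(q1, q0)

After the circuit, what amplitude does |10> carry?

The amplitude on |10> is sqrt(2)/2.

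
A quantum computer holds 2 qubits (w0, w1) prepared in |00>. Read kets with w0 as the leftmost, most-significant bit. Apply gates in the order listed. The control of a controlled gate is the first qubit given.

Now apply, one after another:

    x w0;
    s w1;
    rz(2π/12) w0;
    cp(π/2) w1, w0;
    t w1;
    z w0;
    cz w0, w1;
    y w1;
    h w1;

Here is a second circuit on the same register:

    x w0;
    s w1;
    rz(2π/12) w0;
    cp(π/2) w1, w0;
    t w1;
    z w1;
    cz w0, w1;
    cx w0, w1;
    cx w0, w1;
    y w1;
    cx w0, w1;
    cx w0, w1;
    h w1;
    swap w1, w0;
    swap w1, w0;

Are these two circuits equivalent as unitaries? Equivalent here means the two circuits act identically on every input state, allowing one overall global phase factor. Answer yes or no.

No: there is an input state on which the two circuits produce genuinely different outputs (not merely differing by a phase).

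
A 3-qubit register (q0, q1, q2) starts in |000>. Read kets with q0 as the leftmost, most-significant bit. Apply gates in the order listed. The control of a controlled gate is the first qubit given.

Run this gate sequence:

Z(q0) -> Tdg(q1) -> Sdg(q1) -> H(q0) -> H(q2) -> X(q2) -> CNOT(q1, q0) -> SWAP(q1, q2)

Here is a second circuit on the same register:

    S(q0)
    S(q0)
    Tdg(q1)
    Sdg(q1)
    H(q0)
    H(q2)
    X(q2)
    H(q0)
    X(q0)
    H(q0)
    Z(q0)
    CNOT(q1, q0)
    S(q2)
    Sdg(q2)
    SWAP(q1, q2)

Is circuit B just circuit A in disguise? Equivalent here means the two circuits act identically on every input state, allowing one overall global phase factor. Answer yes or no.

Yes — the two circuits implement the same unitary up to a global phase.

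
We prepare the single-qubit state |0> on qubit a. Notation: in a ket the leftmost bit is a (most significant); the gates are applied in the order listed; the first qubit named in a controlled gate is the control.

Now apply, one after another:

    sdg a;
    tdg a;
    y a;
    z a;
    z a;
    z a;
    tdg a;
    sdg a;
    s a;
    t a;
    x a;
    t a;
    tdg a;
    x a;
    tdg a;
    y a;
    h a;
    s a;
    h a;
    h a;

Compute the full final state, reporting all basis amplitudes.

After the circuit, the state carries amplitude sqrt(2)*exp(3*I*pi/4)/2 on |0>, -sqrt(2)*exp(I*pi/4)/2 on |1>. Key observation: the block from step 10 through step 15 cancels to the identity and can be dropped.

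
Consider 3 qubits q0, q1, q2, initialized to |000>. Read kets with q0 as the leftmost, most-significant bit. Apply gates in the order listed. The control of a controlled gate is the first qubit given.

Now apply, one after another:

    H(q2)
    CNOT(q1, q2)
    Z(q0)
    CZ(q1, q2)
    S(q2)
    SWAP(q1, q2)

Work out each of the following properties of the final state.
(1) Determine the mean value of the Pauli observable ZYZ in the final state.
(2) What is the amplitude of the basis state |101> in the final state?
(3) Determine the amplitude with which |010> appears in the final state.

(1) The expectation value of ZYZ is 1.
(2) The final state's coefficient on |101> equals 0.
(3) The amplitude on |010> is sqrt(2)*I/2.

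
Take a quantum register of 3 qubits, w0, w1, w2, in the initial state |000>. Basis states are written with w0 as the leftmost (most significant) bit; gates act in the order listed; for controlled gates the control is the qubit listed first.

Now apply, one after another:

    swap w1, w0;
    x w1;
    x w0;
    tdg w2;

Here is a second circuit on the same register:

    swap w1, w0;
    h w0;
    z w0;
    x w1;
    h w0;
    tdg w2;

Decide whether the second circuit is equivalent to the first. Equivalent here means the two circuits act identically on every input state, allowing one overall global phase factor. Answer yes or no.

Yes, they are equivalent — the unitaries differ by at most a global phase.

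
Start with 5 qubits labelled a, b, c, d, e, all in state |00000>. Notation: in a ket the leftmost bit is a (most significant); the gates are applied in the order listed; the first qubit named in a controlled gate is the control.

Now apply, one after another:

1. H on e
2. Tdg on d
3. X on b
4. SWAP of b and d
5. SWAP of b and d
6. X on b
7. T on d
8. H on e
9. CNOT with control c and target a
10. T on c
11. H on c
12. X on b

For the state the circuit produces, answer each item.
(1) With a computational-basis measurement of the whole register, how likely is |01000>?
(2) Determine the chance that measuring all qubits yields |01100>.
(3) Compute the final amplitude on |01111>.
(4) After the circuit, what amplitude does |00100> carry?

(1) The probability of measuring |01000> is 1/2. Key observation: the block from step 1 through step 8 cancels to the identity and can be dropped.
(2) Outcome |01100> occurs with probability 1/2.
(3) |01111> carries amplitude 0 in the final state.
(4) The final state's coefficient on |00100> equals 0.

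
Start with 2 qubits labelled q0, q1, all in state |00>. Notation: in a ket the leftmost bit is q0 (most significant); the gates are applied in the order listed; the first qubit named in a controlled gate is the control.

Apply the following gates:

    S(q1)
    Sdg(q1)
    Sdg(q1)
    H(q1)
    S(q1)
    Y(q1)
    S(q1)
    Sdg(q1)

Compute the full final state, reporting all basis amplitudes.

The resulting statevector has amplitude sqrt(2)/2 on |00>, sqrt(2)*I/2 on |01>, 0 on |10>, 0 on |11>.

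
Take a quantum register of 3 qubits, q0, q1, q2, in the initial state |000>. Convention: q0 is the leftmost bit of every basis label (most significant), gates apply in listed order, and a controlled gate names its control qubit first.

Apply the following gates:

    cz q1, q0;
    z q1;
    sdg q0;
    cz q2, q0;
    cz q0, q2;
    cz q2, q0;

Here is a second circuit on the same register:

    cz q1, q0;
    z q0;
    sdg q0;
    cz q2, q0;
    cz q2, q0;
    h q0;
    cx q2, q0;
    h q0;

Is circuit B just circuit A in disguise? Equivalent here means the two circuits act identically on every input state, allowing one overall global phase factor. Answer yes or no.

No — the two circuits implement different unitaries, even allowing a global phase.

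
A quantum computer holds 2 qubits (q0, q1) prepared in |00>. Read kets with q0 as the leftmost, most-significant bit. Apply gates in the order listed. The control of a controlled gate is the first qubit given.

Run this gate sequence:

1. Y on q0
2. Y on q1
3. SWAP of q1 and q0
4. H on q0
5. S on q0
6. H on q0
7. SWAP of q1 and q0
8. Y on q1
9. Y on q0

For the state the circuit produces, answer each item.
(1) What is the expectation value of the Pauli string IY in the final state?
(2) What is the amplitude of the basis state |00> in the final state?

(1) The observable IY averages to 1.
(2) The final state's coefficient on |00> equals 1/2 + I/2.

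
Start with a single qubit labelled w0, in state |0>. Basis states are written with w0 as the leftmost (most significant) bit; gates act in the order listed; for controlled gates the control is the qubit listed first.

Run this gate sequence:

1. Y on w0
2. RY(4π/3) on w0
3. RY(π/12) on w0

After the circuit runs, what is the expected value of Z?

The observable Z averages to -sqrt(2)/4 + sqrt(6)/4.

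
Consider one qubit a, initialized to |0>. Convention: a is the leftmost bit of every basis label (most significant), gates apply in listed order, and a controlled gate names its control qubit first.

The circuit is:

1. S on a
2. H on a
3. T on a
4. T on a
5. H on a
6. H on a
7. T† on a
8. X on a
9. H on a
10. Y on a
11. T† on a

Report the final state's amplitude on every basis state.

The resulting statevector has amplitude -exp(3*I*pi/4)/2 + I/2 on |0>, exp(I*pi/4)/2 + I/2 on |1>. Key observation: steps 4-7 multiply out to the identity, so the circuit reduces to the remaining gates.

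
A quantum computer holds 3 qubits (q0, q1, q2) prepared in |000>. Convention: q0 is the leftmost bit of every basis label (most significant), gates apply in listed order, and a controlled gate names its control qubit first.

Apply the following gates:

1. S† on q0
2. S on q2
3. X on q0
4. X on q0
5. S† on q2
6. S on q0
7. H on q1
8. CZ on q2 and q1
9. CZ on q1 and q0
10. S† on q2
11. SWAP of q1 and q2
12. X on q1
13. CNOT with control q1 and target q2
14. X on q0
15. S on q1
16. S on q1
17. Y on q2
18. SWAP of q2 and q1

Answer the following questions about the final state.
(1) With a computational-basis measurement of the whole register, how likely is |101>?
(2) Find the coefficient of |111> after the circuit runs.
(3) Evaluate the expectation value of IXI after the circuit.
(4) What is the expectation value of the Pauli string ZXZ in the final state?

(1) Outcome |101> occurs with probability 1/2. Key observation: steps 1-6 multiply out to the identity, so the circuit reduces to the remaining gates.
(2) The amplitude on |111> is -sqrt(2)*I/2.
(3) The observable IXI averages to -1.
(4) The observable ZXZ averages to -1.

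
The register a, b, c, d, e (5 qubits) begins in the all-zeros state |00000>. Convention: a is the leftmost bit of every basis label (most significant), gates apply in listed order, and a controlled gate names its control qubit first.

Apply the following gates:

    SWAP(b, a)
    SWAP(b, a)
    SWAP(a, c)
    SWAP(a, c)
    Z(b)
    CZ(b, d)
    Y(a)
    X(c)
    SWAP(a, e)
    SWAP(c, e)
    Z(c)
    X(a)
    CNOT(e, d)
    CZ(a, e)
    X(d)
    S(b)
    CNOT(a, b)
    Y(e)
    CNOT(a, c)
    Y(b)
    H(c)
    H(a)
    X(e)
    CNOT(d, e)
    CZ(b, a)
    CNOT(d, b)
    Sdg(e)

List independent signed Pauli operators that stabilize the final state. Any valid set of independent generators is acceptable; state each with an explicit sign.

The stabilizer group can be generated by -XIIII, +IIXII, +IZIII, +IIIZI, -IIIIZ, among other valid generating sets. Key observation: gates 3-4 undo each other exactly, leaving only the rest of the circuit to track.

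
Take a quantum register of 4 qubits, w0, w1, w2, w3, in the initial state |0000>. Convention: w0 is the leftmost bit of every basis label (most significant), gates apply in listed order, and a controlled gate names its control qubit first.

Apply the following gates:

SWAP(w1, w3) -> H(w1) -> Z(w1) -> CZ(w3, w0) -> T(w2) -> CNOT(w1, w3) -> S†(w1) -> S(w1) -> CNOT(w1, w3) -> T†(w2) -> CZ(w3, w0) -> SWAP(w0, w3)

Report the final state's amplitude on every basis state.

The final amplitudes are sqrt(2)/2 on |0000>, -sqrt(2)/2 on |0100>, and 0 on every other basis state. Key observation: gates 4-11 undo each other exactly, leaving only the rest of the circuit to track.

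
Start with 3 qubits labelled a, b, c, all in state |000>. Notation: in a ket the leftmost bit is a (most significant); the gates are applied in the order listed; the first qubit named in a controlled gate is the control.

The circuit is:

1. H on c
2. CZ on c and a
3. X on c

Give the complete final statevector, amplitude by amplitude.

After the circuit, the state carries amplitude sqrt(2)/2 on |000>, sqrt(2)/2 on |001>, and 0 on every other basis state.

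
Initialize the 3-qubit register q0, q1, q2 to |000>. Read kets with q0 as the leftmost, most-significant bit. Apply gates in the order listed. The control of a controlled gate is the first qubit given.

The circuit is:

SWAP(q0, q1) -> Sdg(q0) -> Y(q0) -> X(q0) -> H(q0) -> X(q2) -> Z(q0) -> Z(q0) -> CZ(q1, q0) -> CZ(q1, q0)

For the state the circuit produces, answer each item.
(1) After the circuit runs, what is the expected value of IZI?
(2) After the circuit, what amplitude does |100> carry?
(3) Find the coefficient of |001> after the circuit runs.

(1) In the final state, IZI has expectation 1.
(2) The amplitude on |100> is 0.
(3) The amplitude on |001> is sqrt(2)*I/2.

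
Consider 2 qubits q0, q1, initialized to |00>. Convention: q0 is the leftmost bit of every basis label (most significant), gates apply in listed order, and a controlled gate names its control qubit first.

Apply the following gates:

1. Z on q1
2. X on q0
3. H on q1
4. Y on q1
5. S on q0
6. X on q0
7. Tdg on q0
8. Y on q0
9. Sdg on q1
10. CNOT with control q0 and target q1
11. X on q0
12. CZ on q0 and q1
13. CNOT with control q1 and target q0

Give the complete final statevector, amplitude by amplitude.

The resulting statevector has amplitude -sqrt(2)/2 on |00>, 0 on |01>, 0 on |10>, sqrt(2)*I/2 on |11>.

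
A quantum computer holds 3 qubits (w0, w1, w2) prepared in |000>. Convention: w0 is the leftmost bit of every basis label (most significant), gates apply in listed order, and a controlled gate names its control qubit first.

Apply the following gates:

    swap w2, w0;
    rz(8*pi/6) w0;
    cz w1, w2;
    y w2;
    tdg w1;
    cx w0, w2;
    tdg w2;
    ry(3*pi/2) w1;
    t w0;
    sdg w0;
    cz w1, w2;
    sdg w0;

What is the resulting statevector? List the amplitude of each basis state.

The resulting statevector has amplitude sqrt(2)*exp(7*I*pi/12)/2 on |001>, sqrt(2)*exp(7*I*pi/12)/2 on |011>, and 0 on every other basis state.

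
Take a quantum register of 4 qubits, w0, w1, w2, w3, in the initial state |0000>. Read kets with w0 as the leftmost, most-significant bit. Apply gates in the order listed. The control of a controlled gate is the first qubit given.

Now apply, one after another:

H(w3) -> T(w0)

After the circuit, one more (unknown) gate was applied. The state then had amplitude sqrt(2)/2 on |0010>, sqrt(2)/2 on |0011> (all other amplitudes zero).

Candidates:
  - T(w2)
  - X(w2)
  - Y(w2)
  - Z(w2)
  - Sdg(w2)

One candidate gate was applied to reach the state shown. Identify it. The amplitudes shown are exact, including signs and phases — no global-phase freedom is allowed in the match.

The unique candidate consistent with the amplitudes is X(w2).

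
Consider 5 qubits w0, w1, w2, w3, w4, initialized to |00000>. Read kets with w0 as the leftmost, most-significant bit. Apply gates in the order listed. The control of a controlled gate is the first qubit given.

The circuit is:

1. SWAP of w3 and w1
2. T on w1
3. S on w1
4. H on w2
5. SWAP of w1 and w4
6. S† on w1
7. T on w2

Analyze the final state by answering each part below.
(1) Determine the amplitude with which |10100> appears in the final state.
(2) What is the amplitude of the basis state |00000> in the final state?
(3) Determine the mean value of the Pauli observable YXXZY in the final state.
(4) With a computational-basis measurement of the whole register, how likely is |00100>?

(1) |10100> carries amplitude 0 in the final state.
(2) The final state's coefficient on |00000> equals sqrt(2)/2.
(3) The expectation value of YXXZY is 0.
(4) A full measurement returns |00100> with probability 1/2.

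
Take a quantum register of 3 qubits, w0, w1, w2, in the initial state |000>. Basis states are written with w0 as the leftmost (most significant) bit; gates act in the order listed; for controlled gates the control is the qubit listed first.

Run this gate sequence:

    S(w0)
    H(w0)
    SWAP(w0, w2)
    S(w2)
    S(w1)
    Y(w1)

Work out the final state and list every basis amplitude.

The resulting statevector has amplitude sqrt(2)*I/2 on |010>, -sqrt(2)/2 on |011>, and 0 on every other basis state.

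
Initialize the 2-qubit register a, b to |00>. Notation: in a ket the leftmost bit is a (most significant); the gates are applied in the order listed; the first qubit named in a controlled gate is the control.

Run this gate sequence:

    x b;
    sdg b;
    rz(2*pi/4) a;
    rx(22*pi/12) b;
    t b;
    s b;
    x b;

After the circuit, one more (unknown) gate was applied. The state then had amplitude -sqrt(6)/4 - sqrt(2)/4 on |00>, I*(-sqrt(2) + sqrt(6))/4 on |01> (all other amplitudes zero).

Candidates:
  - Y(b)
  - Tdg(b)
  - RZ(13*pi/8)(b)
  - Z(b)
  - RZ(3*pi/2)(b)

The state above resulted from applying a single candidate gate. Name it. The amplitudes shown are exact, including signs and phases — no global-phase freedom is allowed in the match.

The unique candidate consistent with the amplitudes is Tdg(b).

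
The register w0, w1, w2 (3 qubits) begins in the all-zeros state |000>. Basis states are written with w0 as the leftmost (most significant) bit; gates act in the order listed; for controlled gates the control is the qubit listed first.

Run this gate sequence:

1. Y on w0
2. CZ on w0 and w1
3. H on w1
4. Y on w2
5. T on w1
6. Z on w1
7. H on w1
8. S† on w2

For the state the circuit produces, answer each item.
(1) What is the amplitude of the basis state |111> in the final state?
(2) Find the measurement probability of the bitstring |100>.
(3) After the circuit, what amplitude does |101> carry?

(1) |111> carries amplitude exp(3*I*pi/4)/2 + I/2 in the final state.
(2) Outcome |100> occurs with probability 0.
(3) |101> carries amplitude -exp(3*I*pi/4)/2 + I/2 in the final state.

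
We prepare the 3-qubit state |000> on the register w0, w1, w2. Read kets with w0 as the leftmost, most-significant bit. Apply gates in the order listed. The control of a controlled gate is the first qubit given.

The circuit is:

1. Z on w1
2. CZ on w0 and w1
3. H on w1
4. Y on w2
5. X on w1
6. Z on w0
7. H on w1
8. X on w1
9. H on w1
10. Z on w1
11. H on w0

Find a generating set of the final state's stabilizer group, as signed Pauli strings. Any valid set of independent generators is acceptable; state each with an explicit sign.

The final state is stabilized by the group generated by +XII, +IXI, -IIZ; other independent generating sets are equally valid.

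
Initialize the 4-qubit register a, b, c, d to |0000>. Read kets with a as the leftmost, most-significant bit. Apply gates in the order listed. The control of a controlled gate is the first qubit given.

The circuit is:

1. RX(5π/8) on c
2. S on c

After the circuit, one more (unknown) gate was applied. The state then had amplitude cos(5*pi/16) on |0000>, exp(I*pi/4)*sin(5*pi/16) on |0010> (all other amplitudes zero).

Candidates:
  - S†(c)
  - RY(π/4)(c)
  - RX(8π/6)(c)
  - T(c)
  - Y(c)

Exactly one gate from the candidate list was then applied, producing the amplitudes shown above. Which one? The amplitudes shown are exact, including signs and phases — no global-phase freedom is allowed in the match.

The unique candidate consistent with the amplitudes is T(c).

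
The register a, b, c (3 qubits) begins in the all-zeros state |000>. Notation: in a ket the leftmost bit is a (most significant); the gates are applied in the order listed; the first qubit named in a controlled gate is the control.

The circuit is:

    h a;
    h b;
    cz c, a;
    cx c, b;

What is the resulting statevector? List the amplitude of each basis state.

After the circuit, the state carries amplitude 1/2 on |000>, 0 on |001>, 1/2 on |010>, 0 on |011>, 1/2 on |100>, 0 on |101>, 1/2 on |110>, 0 on |111>.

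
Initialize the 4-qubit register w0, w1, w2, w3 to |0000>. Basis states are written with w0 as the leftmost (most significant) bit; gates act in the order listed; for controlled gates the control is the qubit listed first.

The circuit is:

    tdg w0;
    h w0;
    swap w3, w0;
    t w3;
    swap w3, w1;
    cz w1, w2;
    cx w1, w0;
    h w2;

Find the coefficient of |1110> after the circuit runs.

The final state's coefficient on |1110> equals exp(I*pi/4)/2.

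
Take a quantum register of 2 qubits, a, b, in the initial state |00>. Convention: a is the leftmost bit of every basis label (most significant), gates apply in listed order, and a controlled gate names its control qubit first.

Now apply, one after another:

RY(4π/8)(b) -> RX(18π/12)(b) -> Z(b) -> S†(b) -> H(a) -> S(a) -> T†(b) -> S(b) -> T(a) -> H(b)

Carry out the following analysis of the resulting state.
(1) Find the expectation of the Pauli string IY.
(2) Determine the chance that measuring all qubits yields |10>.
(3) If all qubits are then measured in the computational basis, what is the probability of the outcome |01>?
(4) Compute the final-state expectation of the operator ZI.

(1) The expectation value of IY is -sqrt(2)/2.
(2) The probability of measuring |10> is 1/4 - sqrt(2)/8.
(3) A full measurement returns |01> with probability sqrt(2)/8 + 1/4.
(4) In the final state, ZI has expectation 0.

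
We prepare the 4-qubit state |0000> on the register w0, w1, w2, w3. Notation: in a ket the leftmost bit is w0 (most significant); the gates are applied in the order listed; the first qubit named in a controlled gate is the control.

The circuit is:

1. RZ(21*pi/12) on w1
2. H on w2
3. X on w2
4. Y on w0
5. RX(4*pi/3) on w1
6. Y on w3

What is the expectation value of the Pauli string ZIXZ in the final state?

In the final state, ZIXZ has expectation 1.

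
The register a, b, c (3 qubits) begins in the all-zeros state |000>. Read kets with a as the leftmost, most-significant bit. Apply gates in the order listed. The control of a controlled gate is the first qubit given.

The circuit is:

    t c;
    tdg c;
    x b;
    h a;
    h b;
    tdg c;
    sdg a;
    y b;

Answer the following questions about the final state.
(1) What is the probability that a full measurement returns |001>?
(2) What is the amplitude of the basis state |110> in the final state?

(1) Outcome |001> occurs with probability 0.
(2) |110> carries amplitude 1/2 in the final state.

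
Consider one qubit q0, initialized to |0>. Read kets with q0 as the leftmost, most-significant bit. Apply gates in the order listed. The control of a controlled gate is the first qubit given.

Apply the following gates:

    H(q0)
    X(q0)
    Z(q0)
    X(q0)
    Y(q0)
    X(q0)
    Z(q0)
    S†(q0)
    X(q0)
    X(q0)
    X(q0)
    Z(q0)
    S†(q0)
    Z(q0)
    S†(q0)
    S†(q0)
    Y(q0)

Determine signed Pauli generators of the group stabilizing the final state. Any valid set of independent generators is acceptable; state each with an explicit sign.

The stabilizer group can be generated by -X, among other valid generating sets.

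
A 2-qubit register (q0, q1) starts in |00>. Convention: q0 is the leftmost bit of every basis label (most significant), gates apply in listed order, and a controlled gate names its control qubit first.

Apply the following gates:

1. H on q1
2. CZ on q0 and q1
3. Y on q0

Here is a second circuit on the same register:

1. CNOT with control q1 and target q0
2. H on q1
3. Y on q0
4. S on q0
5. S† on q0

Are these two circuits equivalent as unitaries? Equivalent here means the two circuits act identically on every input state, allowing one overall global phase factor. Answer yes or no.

No: there is an input state on which the two circuits produce genuinely different outputs (not merely differing by a phase).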